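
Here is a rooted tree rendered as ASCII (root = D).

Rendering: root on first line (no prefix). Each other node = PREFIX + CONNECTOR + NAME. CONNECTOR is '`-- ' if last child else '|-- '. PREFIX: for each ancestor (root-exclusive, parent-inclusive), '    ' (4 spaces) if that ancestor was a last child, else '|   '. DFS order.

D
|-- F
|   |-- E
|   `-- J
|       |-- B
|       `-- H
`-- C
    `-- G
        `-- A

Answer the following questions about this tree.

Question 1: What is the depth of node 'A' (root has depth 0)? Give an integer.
Path from root to A: D -> C -> G -> A
Depth = number of edges = 3

Answer: 3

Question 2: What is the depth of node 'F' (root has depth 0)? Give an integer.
Path from root to F: D -> F
Depth = number of edges = 1

Answer: 1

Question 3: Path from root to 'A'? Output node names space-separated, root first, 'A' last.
Answer: D C G A

Derivation:
Walk down from root: D -> C -> G -> A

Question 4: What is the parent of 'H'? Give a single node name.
Answer: J

Derivation:
Scan adjacency: H appears as child of J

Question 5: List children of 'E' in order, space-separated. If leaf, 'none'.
Node E's children (from adjacency): (leaf)

Answer: none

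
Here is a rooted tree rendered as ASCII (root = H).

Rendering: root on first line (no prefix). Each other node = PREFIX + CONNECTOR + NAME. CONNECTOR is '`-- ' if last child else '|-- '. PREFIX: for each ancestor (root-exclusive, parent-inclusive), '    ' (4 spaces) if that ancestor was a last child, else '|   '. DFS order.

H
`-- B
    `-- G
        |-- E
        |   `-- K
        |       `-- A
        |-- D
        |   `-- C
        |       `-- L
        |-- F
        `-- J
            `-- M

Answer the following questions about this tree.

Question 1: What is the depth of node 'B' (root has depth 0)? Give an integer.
Answer: 1

Derivation:
Path from root to B: H -> B
Depth = number of edges = 1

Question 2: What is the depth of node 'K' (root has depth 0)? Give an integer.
Answer: 4

Derivation:
Path from root to K: H -> B -> G -> E -> K
Depth = number of edges = 4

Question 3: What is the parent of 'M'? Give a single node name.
Scan adjacency: M appears as child of J

Answer: J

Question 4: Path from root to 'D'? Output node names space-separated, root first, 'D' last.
Answer: H B G D

Derivation:
Walk down from root: H -> B -> G -> D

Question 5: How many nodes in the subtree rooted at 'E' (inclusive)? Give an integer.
Subtree rooted at E contains: A, E, K
Count = 3

Answer: 3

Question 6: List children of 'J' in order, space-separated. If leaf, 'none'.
Node J's children (from adjacency): M

Answer: M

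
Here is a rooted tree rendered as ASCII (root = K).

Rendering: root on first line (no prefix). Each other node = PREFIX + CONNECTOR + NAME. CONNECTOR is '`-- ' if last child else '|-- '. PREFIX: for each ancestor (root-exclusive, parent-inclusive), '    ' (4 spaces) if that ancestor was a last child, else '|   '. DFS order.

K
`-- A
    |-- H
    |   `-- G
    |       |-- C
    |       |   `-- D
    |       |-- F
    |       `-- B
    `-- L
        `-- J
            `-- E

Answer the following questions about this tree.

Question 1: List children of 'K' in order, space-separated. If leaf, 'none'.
Answer: A

Derivation:
Node K's children (from adjacency): A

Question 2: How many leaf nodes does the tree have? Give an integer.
Leaves (nodes with no children): B, D, E, F

Answer: 4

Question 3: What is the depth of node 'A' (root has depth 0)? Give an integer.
Answer: 1

Derivation:
Path from root to A: K -> A
Depth = number of edges = 1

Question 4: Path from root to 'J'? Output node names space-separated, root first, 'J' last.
Walk down from root: K -> A -> L -> J

Answer: K A L J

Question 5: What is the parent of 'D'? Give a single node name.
Answer: C

Derivation:
Scan adjacency: D appears as child of C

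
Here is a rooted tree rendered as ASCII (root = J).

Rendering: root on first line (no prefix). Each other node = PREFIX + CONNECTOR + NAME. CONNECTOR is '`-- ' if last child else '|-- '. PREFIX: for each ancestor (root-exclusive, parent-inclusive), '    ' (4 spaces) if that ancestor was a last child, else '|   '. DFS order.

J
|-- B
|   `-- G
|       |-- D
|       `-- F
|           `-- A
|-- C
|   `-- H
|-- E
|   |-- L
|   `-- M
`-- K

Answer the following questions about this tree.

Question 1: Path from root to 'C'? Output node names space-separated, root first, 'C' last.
Answer: J C

Derivation:
Walk down from root: J -> C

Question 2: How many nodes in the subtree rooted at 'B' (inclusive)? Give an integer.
Answer: 5

Derivation:
Subtree rooted at B contains: A, B, D, F, G
Count = 5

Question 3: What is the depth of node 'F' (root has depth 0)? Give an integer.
Answer: 3

Derivation:
Path from root to F: J -> B -> G -> F
Depth = number of edges = 3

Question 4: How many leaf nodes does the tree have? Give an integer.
Answer: 6

Derivation:
Leaves (nodes with no children): A, D, H, K, L, M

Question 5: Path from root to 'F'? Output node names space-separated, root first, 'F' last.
Answer: J B G F

Derivation:
Walk down from root: J -> B -> G -> F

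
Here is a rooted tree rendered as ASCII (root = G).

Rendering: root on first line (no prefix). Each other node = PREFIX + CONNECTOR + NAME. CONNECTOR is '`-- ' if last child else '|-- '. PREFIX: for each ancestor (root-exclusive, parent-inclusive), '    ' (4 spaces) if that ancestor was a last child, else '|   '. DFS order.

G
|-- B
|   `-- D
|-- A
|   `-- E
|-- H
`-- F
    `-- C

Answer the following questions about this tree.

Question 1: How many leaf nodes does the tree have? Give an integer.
Leaves (nodes with no children): C, D, E, H

Answer: 4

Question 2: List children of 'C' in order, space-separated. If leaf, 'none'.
Answer: none

Derivation:
Node C's children (from adjacency): (leaf)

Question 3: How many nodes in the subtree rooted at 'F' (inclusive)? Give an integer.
Answer: 2

Derivation:
Subtree rooted at F contains: C, F
Count = 2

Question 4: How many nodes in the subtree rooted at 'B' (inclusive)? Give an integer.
Answer: 2

Derivation:
Subtree rooted at B contains: B, D
Count = 2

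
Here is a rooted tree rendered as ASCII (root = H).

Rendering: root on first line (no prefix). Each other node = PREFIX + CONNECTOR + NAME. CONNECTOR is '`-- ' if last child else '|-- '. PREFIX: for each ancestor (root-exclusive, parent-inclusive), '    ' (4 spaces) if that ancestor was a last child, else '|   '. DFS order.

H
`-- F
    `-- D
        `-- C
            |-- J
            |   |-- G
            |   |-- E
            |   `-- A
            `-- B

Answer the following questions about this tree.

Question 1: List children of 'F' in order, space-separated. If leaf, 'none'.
Node F's children (from adjacency): D

Answer: D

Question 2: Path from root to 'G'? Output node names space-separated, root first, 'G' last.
Walk down from root: H -> F -> D -> C -> J -> G

Answer: H F D C J G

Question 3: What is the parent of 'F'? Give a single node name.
Scan adjacency: F appears as child of H

Answer: H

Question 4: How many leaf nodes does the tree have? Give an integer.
Leaves (nodes with no children): A, B, E, G

Answer: 4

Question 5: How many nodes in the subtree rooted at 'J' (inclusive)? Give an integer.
Subtree rooted at J contains: A, E, G, J
Count = 4

Answer: 4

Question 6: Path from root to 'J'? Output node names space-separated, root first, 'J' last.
Walk down from root: H -> F -> D -> C -> J

Answer: H F D C J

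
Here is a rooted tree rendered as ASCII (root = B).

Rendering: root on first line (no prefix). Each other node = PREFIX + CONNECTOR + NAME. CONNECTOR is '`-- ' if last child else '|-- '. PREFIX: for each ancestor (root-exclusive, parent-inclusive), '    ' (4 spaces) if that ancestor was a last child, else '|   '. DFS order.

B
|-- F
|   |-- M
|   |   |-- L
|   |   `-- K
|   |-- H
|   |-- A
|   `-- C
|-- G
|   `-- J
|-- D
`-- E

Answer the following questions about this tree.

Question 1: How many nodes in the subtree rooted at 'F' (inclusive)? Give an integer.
Subtree rooted at F contains: A, C, F, H, K, L, M
Count = 7

Answer: 7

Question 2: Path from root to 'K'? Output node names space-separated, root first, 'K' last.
Walk down from root: B -> F -> M -> K

Answer: B F M K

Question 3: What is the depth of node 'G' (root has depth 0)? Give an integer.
Answer: 1

Derivation:
Path from root to G: B -> G
Depth = number of edges = 1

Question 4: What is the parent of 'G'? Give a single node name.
Answer: B

Derivation:
Scan adjacency: G appears as child of B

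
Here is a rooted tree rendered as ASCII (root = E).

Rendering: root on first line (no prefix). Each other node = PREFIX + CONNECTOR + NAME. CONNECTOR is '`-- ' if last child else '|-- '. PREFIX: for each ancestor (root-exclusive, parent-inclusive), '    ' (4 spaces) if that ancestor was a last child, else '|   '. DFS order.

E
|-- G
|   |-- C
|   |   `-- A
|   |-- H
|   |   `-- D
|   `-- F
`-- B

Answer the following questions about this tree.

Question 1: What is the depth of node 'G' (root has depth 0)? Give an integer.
Path from root to G: E -> G
Depth = number of edges = 1

Answer: 1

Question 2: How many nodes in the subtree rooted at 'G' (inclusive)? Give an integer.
Subtree rooted at G contains: A, C, D, F, G, H
Count = 6

Answer: 6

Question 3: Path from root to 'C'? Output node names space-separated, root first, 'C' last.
Answer: E G C

Derivation:
Walk down from root: E -> G -> C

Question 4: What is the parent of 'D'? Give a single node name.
Answer: H

Derivation:
Scan adjacency: D appears as child of H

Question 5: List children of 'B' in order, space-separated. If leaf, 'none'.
Answer: none

Derivation:
Node B's children (from adjacency): (leaf)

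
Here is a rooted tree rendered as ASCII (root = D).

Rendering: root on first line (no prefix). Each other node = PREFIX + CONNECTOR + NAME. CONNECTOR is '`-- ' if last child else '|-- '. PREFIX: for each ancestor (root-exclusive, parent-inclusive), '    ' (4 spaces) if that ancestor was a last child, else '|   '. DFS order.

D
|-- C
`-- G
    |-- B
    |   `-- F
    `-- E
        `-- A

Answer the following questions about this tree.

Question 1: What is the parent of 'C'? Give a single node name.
Scan adjacency: C appears as child of D

Answer: D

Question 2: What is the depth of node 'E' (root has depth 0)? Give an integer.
Answer: 2

Derivation:
Path from root to E: D -> G -> E
Depth = number of edges = 2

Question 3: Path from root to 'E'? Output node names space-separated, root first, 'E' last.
Walk down from root: D -> G -> E

Answer: D G E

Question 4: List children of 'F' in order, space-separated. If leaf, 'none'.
Answer: none

Derivation:
Node F's children (from adjacency): (leaf)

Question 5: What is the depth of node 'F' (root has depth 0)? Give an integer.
Answer: 3

Derivation:
Path from root to F: D -> G -> B -> F
Depth = number of edges = 3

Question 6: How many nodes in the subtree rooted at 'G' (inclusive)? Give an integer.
Answer: 5

Derivation:
Subtree rooted at G contains: A, B, E, F, G
Count = 5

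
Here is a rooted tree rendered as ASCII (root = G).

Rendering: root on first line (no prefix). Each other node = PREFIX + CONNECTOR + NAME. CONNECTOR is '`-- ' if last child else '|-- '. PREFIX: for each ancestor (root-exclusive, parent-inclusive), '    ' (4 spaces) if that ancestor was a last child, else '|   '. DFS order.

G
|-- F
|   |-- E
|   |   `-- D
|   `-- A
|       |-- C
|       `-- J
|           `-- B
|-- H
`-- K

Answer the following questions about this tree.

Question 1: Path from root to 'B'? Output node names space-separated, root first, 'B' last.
Answer: G F A J B

Derivation:
Walk down from root: G -> F -> A -> J -> B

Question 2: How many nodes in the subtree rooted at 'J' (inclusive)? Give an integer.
Subtree rooted at J contains: B, J
Count = 2

Answer: 2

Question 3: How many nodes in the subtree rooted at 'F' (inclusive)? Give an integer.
Answer: 7

Derivation:
Subtree rooted at F contains: A, B, C, D, E, F, J
Count = 7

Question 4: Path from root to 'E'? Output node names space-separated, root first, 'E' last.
Walk down from root: G -> F -> E

Answer: G F E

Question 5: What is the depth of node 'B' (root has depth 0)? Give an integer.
Path from root to B: G -> F -> A -> J -> B
Depth = number of edges = 4

Answer: 4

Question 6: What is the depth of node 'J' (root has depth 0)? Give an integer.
Path from root to J: G -> F -> A -> J
Depth = number of edges = 3

Answer: 3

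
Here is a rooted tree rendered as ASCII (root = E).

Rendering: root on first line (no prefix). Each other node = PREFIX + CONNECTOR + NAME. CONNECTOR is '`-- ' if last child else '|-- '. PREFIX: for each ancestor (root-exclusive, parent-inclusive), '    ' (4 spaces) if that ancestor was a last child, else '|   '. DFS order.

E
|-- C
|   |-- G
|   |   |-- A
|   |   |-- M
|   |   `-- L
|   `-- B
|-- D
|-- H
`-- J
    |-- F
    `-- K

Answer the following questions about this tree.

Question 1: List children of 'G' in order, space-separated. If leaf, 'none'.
Node G's children (from adjacency): A, M, L

Answer: A M L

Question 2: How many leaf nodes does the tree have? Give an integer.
Leaves (nodes with no children): A, B, D, F, H, K, L, M

Answer: 8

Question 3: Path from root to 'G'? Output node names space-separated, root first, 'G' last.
Walk down from root: E -> C -> G

Answer: E C G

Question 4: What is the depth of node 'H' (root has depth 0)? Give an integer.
Answer: 1

Derivation:
Path from root to H: E -> H
Depth = number of edges = 1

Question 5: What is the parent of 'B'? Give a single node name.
Answer: C

Derivation:
Scan adjacency: B appears as child of C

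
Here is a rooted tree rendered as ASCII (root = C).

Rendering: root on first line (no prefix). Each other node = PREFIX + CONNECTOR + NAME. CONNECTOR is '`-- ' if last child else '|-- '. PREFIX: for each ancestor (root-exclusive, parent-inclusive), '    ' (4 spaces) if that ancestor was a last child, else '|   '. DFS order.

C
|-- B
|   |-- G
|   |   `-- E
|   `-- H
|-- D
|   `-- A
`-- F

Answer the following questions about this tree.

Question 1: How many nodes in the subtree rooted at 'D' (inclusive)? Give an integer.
Answer: 2

Derivation:
Subtree rooted at D contains: A, D
Count = 2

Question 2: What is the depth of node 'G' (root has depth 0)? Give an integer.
Path from root to G: C -> B -> G
Depth = number of edges = 2

Answer: 2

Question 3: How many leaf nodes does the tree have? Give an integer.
Answer: 4

Derivation:
Leaves (nodes with no children): A, E, F, H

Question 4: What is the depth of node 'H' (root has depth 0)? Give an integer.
Path from root to H: C -> B -> H
Depth = number of edges = 2

Answer: 2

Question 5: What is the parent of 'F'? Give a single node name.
Answer: C

Derivation:
Scan adjacency: F appears as child of C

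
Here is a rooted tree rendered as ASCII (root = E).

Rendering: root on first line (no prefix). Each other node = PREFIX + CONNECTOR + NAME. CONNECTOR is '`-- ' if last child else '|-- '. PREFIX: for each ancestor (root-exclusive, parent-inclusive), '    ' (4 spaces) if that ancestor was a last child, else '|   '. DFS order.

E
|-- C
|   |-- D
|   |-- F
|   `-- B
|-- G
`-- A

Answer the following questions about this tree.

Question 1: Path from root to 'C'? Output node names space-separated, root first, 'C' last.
Walk down from root: E -> C

Answer: E C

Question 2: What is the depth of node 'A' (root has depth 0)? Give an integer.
Answer: 1

Derivation:
Path from root to A: E -> A
Depth = number of edges = 1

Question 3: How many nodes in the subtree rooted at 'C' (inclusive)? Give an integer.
Answer: 4

Derivation:
Subtree rooted at C contains: B, C, D, F
Count = 4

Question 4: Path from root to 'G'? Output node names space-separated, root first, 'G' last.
Answer: E G

Derivation:
Walk down from root: E -> G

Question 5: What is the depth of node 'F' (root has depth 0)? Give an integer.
Answer: 2

Derivation:
Path from root to F: E -> C -> F
Depth = number of edges = 2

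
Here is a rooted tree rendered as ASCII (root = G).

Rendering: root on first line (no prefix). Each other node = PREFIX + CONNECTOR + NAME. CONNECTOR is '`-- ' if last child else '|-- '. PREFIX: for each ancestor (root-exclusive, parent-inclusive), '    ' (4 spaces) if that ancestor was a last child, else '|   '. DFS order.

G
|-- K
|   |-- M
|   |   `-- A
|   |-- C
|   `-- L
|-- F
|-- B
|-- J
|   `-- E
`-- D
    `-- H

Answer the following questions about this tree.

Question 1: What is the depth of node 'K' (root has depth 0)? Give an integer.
Answer: 1

Derivation:
Path from root to K: G -> K
Depth = number of edges = 1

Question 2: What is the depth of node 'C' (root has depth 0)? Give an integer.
Answer: 2

Derivation:
Path from root to C: G -> K -> C
Depth = number of edges = 2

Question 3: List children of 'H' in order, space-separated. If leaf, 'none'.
Node H's children (from adjacency): (leaf)

Answer: none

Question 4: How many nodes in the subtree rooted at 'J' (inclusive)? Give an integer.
Answer: 2

Derivation:
Subtree rooted at J contains: E, J
Count = 2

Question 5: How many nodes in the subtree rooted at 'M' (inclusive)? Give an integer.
Answer: 2

Derivation:
Subtree rooted at M contains: A, M
Count = 2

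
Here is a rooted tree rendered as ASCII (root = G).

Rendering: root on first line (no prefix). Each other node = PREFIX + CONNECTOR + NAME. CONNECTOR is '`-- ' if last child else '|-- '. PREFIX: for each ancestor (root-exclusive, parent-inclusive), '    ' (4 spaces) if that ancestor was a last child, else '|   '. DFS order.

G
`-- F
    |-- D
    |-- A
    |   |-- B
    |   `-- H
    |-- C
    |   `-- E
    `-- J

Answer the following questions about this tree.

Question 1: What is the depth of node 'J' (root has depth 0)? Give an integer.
Answer: 2

Derivation:
Path from root to J: G -> F -> J
Depth = number of edges = 2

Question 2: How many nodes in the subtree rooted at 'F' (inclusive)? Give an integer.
Answer: 8

Derivation:
Subtree rooted at F contains: A, B, C, D, E, F, H, J
Count = 8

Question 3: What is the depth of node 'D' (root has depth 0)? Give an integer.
Answer: 2

Derivation:
Path from root to D: G -> F -> D
Depth = number of edges = 2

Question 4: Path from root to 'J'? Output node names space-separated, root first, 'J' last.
Walk down from root: G -> F -> J

Answer: G F J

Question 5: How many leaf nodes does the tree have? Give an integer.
Leaves (nodes with no children): B, D, E, H, J

Answer: 5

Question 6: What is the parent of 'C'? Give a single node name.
Scan adjacency: C appears as child of F

Answer: F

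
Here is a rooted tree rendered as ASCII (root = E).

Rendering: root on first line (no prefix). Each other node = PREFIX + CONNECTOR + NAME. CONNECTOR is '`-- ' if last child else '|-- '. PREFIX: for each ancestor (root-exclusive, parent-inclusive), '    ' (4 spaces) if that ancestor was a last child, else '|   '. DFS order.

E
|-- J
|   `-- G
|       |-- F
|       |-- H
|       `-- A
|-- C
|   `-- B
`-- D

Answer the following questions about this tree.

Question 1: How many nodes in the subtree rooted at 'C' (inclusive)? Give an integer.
Answer: 2

Derivation:
Subtree rooted at C contains: B, C
Count = 2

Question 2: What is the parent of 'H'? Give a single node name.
Scan adjacency: H appears as child of G

Answer: G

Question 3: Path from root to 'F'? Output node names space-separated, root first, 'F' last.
Answer: E J G F

Derivation:
Walk down from root: E -> J -> G -> F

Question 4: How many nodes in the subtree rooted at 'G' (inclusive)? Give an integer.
Subtree rooted at G contains: A, F, G, H
Count = 4

Answer: 4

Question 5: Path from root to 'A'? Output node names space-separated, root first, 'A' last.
Answer: E J G A

Derivation:
Walk down from root: E -> J -> G -> A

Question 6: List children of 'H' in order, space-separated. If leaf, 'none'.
Node H's children (from adjacency): (leaf)

Answer: none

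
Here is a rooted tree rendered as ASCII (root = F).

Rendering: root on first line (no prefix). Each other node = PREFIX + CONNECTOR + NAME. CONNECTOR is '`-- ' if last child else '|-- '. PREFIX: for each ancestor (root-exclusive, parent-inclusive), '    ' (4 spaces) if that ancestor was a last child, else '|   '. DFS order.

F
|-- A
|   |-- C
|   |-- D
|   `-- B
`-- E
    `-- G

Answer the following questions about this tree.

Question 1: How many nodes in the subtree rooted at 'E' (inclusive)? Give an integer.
Subtree rooted at E contains: E, G
Count = 2

Answer: 2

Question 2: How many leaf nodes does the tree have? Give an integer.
Leaves (nodes with no children): B, C, D, G

Answer: 4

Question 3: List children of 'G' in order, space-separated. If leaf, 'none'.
Answer: none

Derivation:
Node G's children (from adjacency): (leaf)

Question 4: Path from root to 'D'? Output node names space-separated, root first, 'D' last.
Answer: F A D

Derivation:
Walk down from root: F -> A -> D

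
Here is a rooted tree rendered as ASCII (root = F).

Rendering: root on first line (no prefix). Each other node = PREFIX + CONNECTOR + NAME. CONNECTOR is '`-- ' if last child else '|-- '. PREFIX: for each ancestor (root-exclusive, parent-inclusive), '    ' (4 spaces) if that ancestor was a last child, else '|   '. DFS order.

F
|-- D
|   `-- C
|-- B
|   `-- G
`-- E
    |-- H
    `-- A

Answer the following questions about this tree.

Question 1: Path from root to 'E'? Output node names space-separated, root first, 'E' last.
Walk down from root: F -> E

Answer: F E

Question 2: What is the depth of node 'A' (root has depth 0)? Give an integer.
Answer: 2

Derivation:
Path from root to A: F -> E -> A
Depth = number of edges = 2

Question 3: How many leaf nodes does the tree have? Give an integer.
Leaves (nodes with no children): A, C, G, H

Answer: 4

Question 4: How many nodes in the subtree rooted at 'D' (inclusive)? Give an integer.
Subtree rooted at D contains: C, D
Count = 2

Answer: 2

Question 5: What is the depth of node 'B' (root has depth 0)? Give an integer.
Path from root to B: F -> B
Depth = number of edges = 1

Answer: 1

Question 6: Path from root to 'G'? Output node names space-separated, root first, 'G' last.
Answer: F B G

Derivation:
Walk down from root: F -> B -> G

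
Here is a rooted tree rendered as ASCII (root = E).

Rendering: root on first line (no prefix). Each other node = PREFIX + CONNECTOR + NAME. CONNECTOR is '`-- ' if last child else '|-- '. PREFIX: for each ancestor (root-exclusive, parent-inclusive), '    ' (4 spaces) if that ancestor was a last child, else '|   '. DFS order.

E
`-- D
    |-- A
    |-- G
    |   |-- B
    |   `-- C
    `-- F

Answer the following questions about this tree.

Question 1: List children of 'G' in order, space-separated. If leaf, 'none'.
Node G's children (from adjacency): B, C

Answer: B C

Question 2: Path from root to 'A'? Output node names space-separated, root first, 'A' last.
Walk down from root: E -> D -> A

Answer: E D A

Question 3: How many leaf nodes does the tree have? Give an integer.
Answer: 4

Derivation:
Leaves (nodes with no children): A, B, C, F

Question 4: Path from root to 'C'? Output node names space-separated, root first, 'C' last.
Walk down from root: E -> D -> G -> C

Answer: E D G C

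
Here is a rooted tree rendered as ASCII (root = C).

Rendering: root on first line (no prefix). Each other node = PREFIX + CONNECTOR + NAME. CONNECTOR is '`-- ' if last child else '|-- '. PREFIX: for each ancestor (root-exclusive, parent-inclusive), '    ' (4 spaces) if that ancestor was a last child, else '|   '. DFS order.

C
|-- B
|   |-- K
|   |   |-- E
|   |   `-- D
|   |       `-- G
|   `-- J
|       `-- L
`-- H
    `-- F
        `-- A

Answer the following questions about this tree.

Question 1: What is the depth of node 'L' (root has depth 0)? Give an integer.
Answer: 3

Derivation:
Path from root to L: C -> B -> J -> L
Depth = number of edges = 3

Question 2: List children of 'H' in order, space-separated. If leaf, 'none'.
Node H's children (from adjacency): F

Answer: F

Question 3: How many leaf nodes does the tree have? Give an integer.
Leaves (nodes with no children): A, E, G, L

Answer: 4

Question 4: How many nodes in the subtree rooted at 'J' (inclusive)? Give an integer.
Subtree rooted at J contains: J, L
Count = 2

Answer: 2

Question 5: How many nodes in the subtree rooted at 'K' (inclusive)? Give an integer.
Answer: 4

Derivation:
Subtree rooted at K contains: D, E, G, K
Count = 4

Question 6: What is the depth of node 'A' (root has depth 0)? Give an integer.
Path from root to A: C -> H -> F -> A
Depth = number of edges = 3

Answer: 3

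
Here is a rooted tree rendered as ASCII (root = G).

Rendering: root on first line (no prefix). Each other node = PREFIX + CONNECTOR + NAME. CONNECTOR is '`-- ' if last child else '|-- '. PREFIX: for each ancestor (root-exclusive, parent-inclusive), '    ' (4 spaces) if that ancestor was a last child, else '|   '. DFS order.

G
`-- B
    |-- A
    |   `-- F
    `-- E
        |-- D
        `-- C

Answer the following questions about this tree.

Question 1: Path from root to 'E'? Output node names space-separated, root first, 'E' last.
Answer: G B E

Derivation:
Walk down from root: G -> B -> E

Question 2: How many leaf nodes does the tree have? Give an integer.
Leaves (nodes with no children): C, D, F

Answer: 3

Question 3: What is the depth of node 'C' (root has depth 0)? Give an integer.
Path from root to C: G -> B -> E -> C
Depth = number of edges = 3

Answer: 3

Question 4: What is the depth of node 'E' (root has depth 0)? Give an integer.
Path from root to E: G -> B -> E
Depth = number of edges = 2

Answer: 2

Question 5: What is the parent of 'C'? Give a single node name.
Answer: E

Derivation:
Scan adjacency: C appears as child of E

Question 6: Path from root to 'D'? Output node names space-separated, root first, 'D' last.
Walk down from root: G -> B -> E -> D

Answer: G B E D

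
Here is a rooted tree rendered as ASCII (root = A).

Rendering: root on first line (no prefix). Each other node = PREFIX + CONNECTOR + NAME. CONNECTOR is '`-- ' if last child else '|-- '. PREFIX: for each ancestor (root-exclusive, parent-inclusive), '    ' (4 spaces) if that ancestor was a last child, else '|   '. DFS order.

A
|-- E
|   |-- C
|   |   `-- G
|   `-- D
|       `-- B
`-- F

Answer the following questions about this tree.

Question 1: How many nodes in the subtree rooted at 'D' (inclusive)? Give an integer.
Answer: 2

Derivation:
Subtree rooted at D contains: B, D
Count = 2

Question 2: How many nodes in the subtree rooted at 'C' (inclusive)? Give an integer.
Answer: 2

Derivation:
Subtree rooted at C contains: C, G
Count = 2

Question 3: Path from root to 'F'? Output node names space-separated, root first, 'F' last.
Walk down from root: A -> F

Answer: A F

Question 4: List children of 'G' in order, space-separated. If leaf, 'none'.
Answer: none

Derivation:
Node G's children (from adjacency): (leaf)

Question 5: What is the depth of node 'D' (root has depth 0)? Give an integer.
Answer: 2

Derivation:
Path from root to D: A -> E -> D
Depth = number of edges = 2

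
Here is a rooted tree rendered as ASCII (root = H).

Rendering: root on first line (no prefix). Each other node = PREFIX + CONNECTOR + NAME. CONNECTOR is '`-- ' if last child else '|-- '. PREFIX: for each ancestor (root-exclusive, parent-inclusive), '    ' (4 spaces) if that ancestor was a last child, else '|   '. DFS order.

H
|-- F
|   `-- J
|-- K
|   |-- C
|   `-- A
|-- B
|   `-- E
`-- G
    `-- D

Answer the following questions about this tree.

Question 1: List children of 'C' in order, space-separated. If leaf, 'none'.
Answer: none

Derivation:
Node C's children (from adjacency): (leaf)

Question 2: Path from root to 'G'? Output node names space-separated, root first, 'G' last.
Answer: H G

Derivation:
Walk down from root: H -> G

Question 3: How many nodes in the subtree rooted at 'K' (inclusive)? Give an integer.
Answer: 3

Derivation:
Subtree rooted at K contains: A, C, K
Count = 3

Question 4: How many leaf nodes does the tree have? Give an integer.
Leaves (nodes with no children): A, C, D, E, J

Answer: 5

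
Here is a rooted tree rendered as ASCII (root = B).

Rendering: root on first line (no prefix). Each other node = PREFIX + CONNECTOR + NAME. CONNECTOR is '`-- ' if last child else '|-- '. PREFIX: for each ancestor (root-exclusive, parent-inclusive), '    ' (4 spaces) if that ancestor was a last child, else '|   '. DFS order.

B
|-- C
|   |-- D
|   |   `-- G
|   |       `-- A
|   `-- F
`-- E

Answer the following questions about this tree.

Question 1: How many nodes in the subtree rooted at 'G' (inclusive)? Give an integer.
Subtree rooted at G contains: A, G
Count = 2

Answer: 2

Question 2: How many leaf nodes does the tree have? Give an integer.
Answer: 3

Derivation:
Leaves (nodes with no children): A, E, F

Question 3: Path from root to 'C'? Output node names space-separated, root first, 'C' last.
Walk down from root: B -> C

Answer: B C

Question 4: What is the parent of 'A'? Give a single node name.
Answer: G

Derivation:
Scan adjacency: A appears as child of G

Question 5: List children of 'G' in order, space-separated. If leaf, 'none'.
Node G's children (from adjacency): A

Answer: A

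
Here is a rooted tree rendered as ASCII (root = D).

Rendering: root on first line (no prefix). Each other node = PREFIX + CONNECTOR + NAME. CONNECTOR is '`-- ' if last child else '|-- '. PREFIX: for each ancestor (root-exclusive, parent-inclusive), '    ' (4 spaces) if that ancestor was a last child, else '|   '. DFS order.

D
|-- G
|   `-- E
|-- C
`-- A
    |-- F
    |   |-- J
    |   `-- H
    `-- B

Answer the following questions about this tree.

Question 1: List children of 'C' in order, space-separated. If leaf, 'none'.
Answer: none

Derivation:
Node C's children (from adjacency): (leaf)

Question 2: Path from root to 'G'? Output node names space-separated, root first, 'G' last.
Answer: D G

Derivation:
Walk down from root: D -> G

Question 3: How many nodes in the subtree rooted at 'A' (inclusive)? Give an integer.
Subtree rooted at A contains: A, B, F, H, J
Count = 5

Answer: 5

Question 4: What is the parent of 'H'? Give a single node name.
Answer: F

Derivation:
Scan adjacency: H appears as child of F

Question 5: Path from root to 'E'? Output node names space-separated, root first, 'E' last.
Walk down from root: D -> G -> E

Answer: D G E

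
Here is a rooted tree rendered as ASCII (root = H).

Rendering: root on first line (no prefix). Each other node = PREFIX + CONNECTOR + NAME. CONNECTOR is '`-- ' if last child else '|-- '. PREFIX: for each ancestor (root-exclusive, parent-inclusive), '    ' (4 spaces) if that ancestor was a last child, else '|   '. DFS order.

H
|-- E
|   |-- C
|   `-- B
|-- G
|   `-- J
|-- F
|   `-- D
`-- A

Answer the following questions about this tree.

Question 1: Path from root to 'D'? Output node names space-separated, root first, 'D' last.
Answer: H F D

Derivation:
Walk down from root: H -> F -> D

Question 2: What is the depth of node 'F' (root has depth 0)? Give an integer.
Path from root to F: H -> F
Depth = number of edges = 1

Answer: 1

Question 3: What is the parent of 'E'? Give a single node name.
Answer: H

Derivation:
Scan adjacency: E appears as child of H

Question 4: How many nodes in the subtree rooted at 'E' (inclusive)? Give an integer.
Subtree rooted at E contains: B, C, E
Count = 3

Answer: 3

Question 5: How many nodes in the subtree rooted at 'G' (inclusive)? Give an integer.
Answer: 2

Derivation:
Subtree rooted at G contains: G, J
Count = 2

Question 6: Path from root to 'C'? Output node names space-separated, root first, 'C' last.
Walk down from root: H -> E -> C

Answer: H E C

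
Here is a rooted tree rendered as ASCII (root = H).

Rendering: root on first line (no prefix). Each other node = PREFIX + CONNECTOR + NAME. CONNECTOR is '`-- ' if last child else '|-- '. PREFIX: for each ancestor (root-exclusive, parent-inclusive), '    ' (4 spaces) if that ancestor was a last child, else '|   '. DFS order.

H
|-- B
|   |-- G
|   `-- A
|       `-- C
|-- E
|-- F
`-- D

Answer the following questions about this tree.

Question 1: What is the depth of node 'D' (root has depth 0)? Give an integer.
Answer: 1

Derivation:
Path from root to D: H -> D
Depth = number of edges = 1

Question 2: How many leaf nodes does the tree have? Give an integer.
Leaves (nodes with no children): C, D, E, F, G

Answer: 5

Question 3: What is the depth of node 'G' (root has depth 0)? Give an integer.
Answer: 2

Derivation:
Path from root to G: H -> B -> G
Depth = number of edges = 2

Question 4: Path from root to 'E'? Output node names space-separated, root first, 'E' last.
Walk down from root: H -> E

Answer: H E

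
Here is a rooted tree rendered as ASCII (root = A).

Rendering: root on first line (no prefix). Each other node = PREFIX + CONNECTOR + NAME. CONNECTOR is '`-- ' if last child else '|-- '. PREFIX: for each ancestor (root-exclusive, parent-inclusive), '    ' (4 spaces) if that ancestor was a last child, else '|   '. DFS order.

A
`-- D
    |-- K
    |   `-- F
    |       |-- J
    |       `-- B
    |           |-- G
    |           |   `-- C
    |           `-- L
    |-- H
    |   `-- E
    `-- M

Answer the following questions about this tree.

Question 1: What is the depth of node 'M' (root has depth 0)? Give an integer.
Path from root to M: A -> D -> M
Depth = number of edges = 2

Answer: 2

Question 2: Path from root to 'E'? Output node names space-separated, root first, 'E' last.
Walk down from root: A -> D -> H -> E

Answer: A D H E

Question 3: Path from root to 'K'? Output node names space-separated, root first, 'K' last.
Answer: A D K

Derivation:
Walk down from root: A -> D -> K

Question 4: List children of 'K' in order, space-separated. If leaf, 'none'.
Answer: F

Derivation:
Node K's children (from adjacency): F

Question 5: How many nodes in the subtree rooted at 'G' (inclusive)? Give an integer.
Subtree rooted at G contains: C, G
Count = 2

Answer: 2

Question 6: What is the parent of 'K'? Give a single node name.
Scan adjacency: K appears as child of D

Answer: D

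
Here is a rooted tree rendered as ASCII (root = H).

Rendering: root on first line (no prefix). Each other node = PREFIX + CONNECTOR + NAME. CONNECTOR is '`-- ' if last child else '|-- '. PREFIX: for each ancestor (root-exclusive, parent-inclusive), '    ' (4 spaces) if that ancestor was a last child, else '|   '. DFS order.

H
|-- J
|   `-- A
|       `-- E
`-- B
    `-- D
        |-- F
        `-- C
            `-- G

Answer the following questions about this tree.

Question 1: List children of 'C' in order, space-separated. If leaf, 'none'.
Answer: G

Derivation:
Node C's children (from adjacency): G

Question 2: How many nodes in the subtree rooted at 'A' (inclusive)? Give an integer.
Subtree rooted at A contains: A, E
Count = 2

Answer: 2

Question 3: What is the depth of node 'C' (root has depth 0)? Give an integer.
Answer: 3

Derivation:
Path from root to C: H -> B -> D -> C
Depth = number of edges = 3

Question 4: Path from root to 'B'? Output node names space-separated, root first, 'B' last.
Answer: H B

Derivation:
Walk down from root: H -> B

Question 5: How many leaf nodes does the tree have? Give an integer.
Answer: 3

Derivation:
Leaves (nodes with no children): E, F, G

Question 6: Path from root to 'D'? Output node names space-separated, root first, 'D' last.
Answer: H B D

Derivation:
Walk down from root: H -> B -> D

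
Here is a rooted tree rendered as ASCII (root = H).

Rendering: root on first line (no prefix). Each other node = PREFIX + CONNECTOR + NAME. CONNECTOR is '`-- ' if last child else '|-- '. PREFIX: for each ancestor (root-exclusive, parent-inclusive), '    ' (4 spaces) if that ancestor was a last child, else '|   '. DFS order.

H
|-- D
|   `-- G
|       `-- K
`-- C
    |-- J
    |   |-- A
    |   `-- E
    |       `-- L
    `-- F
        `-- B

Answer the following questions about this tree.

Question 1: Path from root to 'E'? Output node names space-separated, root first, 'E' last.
Walk down from root: H -> C -> J -> E

Answer: H C J E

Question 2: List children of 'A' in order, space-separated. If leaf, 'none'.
Node A's children (from adjacency): (leaf)

Answer: none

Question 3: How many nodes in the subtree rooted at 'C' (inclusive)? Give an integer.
Subtree rooted at C contains: A, B, C, E, F, J, L
Count = 7

Answer: 7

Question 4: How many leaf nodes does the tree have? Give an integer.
Leaves (nodes with no children): A, B, K, L

Answer: 4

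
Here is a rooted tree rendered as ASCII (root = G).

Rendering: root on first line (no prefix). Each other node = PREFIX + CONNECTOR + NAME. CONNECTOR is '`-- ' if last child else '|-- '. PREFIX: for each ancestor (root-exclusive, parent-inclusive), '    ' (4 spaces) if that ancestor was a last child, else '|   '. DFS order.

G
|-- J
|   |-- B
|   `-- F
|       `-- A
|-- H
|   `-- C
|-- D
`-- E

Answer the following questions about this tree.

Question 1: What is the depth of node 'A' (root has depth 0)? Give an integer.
Answer: 3

Derivation:
Path from root to A: G -> J -> F -> A
Depth = number of edges = 3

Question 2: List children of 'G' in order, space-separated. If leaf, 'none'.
Node G's children (from adjacency): J, H, D, E

Answer: J H D E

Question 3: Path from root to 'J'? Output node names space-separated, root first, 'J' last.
Answer: G J

Derivation:
Walk down from root: G -> J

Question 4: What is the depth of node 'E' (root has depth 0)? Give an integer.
Path from root to E: G -> E
Depth = number of edges = 1

Answer: 1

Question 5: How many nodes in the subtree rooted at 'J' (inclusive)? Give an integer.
Subtree rooted at J contains: A, B, F, J
Count = 4

Answer: 4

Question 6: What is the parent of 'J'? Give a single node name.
Answer: G

Derivation:
Scan adjacency: J appears as child of G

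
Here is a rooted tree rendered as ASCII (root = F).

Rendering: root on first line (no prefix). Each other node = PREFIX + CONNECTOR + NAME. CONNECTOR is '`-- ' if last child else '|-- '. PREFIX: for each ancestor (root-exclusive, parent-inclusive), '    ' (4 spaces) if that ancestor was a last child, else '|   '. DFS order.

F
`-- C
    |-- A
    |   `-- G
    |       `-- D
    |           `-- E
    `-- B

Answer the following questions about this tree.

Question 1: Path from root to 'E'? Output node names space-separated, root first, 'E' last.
Answer: F C A G D E

Derivation:
Walk down from root: F -> C -> A -> G -> D -> E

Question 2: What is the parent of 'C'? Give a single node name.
Scan adjacency: C appears as child of F

Answer: F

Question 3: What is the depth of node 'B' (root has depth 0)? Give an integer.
Path from root to B: F -> C -> B
Depth = number of edges = 2

Answer: 2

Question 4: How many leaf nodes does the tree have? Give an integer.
Answer: 2

Derivation:
Leaves (nodes with no children): B, E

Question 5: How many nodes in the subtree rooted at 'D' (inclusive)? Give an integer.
Subtree rooted at D contains: D, E
Count = 2

Answer: 2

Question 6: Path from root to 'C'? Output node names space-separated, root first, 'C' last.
Answer: F C

Derivation:
Walk down from root: F -> C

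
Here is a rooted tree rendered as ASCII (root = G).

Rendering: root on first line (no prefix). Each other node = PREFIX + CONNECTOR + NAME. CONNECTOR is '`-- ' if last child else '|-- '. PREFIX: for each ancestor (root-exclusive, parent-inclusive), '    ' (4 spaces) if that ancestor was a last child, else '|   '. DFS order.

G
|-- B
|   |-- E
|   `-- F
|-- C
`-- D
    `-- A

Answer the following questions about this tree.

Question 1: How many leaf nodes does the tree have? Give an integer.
Leaves (nodes with no children): A, C, E, F

Answer: 4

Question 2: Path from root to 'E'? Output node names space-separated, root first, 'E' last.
Walk down from root: G -> B -> E

Answer: G B E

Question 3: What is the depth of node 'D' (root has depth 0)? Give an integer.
Path from root to D: G -> D
Depth = number of edges = 1

Answer: 1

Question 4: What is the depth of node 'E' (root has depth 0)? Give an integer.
Path from root to E: G -> B -> E
Depth = number of edges = 2

Answer: 2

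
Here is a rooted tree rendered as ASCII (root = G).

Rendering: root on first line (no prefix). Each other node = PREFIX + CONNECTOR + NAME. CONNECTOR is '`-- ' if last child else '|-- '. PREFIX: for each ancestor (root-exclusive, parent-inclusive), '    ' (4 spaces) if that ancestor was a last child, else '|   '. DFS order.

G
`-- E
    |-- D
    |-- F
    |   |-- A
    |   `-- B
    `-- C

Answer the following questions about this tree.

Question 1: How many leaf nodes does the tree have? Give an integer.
Answer: 4

Derivation:
Leaves (nodes with no children): A, B, C, D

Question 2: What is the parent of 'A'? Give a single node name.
Scan adjacency: A appears as child of F

Answer: F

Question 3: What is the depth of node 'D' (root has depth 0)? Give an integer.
Answer: 2

Derivation:
Path from root to D: G -> E -> D
Depth = number of edges = 2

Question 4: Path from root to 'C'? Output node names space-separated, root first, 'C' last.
Walk down from root: G -> E -> C

Answer: G E C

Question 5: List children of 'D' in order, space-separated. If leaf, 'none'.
Answer: none

Derivation:
Node D's children (from adjacency): (leaf)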